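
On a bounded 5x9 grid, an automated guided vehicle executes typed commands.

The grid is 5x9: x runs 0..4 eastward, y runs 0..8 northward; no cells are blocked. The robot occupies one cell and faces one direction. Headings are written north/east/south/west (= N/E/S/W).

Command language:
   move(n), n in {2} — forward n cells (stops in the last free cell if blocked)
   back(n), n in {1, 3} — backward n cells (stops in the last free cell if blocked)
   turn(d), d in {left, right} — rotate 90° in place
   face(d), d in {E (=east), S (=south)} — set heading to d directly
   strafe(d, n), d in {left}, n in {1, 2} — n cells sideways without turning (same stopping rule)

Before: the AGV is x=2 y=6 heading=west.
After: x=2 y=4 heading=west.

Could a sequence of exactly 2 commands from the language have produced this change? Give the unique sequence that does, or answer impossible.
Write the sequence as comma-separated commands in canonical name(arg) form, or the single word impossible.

strafe(left, 1), strafe(left, 1)

key: still facing W at the end — nothing in the sequence rotates
start: x=2 y=6 heading=west
t=1 strafe(left, 1) ⇒ x=2 y=5 heading=west
t=2 strafe(left, 1) ⇒ x=2 y=4 heading=west
all 81 alternatives checked — unique.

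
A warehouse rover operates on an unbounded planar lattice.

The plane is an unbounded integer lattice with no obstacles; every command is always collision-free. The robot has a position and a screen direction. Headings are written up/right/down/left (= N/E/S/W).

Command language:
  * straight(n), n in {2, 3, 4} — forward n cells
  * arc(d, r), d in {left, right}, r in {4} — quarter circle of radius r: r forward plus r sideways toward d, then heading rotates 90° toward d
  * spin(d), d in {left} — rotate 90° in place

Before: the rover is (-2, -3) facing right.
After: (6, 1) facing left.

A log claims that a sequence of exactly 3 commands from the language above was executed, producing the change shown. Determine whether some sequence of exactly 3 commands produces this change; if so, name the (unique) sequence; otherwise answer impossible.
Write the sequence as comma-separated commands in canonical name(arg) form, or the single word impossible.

straight(4), arc(left, 4), spin(left)

key: cell and facing (now W) both changed — the 3 commands mix motion and turning
begin: (-2, -3) facing right
t=1 straight(4) ⇒ (2, -3) facing right
t=2 arc(left, 4) ⇒ (6, 1) facing up
t=3 spin(left) ⇒ (6, 1) facing left
no other 3-command option fits: unique.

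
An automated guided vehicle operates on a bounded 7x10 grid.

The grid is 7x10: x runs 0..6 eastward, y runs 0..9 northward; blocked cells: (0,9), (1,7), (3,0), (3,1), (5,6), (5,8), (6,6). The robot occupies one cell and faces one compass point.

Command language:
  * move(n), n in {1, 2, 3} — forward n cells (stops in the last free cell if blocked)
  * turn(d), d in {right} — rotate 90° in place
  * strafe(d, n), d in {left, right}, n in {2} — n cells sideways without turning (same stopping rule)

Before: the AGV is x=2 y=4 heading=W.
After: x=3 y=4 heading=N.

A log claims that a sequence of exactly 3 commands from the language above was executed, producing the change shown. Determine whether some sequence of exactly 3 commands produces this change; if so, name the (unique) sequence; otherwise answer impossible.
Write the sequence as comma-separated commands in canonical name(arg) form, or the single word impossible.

key: cell and facing (now N) both changed — the 3 commands mix motion and turning
from: x=2 y=4 heading=W
step 1 (move(1)): x=1 y=4 heading=W
step 2 (turn(right)): x=1 y=4 heading=N
step 3 (strafe(right, 2)): x=3 y=4 heading=N
no rival 3-sequence matches.

move(1), turn(right), strafe(right, 2)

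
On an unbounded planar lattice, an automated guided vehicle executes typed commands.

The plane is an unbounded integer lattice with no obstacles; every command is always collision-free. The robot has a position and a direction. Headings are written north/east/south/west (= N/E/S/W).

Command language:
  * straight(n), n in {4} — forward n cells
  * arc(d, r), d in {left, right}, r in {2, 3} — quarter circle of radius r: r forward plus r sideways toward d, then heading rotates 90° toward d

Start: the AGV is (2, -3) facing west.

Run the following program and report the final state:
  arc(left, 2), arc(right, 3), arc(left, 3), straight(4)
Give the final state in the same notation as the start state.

t0: (2, -3) facing west
t=1 arc(left, 2) ⇒ (0, -5) facing south
t=2 arc(right, 3) ⇒ (-3, -8) facing west
t=3 arc(left, 3) ⇒ (-6, -11) facing south
t=4 straight(4) ⇒ (-6, -15) facing south

(-6, -15) facing south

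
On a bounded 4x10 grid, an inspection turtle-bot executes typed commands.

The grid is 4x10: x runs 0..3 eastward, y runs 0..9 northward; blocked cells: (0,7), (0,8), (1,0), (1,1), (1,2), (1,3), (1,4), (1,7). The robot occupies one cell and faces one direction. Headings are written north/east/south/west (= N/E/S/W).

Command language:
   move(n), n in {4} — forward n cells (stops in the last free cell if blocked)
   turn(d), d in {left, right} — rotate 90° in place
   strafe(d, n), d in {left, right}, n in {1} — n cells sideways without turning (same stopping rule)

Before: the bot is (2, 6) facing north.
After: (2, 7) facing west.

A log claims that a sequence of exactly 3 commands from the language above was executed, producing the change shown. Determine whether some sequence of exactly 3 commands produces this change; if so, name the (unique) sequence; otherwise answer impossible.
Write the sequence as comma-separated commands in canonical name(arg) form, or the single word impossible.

key: cell and facing (now W) both changed — the 3 commands mix motion and turning
t0: (2, 6) facing north
1. turn(left) → (2, 6) facing west
2. strafe(right, 1) → (2, 7) facing west
3. move(4) → (2, 7) facing west
all 125 alternatives checked — unique.

turn(left), strafe(right, 1), move(4)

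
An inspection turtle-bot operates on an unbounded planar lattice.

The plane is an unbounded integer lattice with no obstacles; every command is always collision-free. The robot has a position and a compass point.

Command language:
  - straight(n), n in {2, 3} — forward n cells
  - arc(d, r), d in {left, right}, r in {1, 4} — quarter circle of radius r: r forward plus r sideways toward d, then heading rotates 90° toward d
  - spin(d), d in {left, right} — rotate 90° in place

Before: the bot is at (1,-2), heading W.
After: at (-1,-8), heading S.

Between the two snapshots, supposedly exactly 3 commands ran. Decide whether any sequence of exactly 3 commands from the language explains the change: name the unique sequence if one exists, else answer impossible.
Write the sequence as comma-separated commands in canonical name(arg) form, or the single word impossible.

arc(left, 4), arc(left, 1), arc(right, 1)

key: order matters: swapping arc(left, 4) and arc(right, 1) lands elsewhere
start: at (1,-2), heading W
1. arc(left, 4) → at (-3,-6), heading S
2. arc(left, 1) → at (-2,-7), heading E
3. arc(right, 1) → at (-1,-8), heading S
all 512 alternatives checked — unique.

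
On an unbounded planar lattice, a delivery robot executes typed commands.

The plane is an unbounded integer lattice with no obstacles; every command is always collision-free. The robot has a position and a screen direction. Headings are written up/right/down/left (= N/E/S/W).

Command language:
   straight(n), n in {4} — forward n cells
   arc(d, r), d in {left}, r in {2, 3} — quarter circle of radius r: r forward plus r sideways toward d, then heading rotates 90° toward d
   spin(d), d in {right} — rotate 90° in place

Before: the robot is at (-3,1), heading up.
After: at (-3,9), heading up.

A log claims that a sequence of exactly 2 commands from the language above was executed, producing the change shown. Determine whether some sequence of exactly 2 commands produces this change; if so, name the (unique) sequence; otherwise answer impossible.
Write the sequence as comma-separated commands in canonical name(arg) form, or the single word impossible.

key: heading stays N — no command in the sequence turns
from: at (-3,1), heading up
t=1 straight(4) ⇒ at (-3,5), heading up
t=2 straight(4) ⇒ at (-3,9), heading up
uniquely the one of 16 2-step routes that fits.

straight(4), straight(4)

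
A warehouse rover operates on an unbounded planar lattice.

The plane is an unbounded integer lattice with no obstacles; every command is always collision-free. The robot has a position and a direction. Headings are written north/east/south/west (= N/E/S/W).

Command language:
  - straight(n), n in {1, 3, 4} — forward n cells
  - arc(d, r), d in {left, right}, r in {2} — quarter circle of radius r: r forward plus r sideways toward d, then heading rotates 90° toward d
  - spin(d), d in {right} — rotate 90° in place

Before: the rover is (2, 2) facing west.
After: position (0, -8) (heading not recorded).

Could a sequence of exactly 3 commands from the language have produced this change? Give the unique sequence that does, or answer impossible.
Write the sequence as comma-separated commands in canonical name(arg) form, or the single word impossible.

arc(left, 2), straight(4), straight(4)

key: running straight(4) before arc(left, 2) would end elsewhere — order is forced
initial: (2, 2) facing west
t=1 arc(left, 2) ⇒ (0, 0) facing south
t=2 straight(4) ⇒ (0, -4) facing south
t=3 straight(4) ⇒ (0, -8) facing south
all 216 alternatives checked — unique.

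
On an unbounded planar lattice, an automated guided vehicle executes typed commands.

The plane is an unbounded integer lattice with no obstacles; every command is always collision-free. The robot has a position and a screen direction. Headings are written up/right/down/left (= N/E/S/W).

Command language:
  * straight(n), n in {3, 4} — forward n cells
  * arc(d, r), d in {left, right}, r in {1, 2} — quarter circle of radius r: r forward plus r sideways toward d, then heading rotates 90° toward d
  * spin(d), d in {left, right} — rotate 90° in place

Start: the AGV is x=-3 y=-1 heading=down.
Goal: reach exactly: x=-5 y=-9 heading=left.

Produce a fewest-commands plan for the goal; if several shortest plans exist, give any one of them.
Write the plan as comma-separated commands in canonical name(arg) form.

from: x=-3 y=-1 heading=down
1. straight(3) → x=-3 y=-4 heading=down
2. straight(3) → x=-3 y=-7 heading=down
3. arc(right, 2) → x=-5 y=-9 heading=left
no 2-step plan works, so 3 is optimal.

straight(3), straight(3), arc(right, 2)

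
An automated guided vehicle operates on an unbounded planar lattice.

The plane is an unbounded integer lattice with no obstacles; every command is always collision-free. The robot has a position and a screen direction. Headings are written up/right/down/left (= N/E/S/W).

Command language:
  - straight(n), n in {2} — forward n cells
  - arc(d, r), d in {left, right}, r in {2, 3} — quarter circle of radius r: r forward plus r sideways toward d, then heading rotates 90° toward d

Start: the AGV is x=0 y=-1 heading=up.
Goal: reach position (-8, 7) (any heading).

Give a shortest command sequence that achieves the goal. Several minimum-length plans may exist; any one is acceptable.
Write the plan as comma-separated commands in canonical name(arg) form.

initial: x=0 y=-1 heading=up
1. arc(left, 3) → x=-3 y=2 heading=left
2. arc(right, 3) → x=-6 y=5 heading=up
3. arc(left, 2) → x=-8 y=7 heading=left
no 2-step plan works, so 3 is optimal.

arc(left, 3), arc(right, 3), arc(left, 2)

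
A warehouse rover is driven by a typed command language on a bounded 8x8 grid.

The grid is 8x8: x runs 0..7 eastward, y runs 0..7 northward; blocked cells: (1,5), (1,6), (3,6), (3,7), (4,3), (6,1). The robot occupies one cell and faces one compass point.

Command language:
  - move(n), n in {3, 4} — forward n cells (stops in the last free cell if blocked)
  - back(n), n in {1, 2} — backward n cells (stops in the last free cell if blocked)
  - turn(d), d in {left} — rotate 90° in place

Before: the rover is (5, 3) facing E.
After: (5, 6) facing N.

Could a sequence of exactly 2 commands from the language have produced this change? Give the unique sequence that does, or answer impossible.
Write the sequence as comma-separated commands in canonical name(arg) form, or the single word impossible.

key: order matters: swapping turn(left) and move(3) lands elsewhere
begin: (5, 3) facing E
t=1 turn(left) ⇒ (5, 3) facing N
t=2 move(3) ⇒ (5, 6) facing N
all 25 alternatives checked — unique.

turn(left), move(3)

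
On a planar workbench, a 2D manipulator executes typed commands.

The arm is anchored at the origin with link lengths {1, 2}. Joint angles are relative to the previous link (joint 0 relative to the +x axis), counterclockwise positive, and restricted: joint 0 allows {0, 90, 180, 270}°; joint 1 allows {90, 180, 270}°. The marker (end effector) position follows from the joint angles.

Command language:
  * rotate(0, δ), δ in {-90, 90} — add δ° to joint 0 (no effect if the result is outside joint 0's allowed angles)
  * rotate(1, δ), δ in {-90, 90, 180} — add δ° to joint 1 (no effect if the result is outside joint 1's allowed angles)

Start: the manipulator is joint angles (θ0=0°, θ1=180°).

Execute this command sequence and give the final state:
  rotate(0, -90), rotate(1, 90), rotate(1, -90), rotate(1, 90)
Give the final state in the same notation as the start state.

joint angles (θ0=270°, θ1=270°)

initial: joint angles (θ0=0°, θ1=180°)
step 1 (rotate(0, -90)): joint angles (θ0=270°, θ1=180°)
step 2 (rotate(1, 90)): joint angles (θ0=270°, θ1=270°)
step 3 (rotate(1, -90)): joint angles (θ0=270°, θ1=180°)
step 4 (rotate(1, 90)): joint angles (θ0=270°, θ1=270°)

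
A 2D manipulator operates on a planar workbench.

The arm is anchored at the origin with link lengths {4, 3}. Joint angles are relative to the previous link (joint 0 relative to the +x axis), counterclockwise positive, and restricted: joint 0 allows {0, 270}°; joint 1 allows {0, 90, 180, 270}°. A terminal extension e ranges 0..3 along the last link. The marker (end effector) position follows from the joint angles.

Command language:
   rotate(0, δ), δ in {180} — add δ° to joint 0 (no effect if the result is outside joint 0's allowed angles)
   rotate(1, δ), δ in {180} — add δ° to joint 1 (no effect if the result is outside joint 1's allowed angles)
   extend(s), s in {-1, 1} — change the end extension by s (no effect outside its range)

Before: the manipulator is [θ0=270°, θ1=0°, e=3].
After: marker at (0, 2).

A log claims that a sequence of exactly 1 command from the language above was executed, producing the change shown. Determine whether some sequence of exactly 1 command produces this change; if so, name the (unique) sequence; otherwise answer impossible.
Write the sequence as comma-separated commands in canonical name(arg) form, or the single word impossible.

from: [θ0=270°, θ1=0°, e=3]
[1] after rotate(1, 180): [θ0=270°, θ1=180°, e=3]
no other 1-command option fits: unique.

rotate(1, 180)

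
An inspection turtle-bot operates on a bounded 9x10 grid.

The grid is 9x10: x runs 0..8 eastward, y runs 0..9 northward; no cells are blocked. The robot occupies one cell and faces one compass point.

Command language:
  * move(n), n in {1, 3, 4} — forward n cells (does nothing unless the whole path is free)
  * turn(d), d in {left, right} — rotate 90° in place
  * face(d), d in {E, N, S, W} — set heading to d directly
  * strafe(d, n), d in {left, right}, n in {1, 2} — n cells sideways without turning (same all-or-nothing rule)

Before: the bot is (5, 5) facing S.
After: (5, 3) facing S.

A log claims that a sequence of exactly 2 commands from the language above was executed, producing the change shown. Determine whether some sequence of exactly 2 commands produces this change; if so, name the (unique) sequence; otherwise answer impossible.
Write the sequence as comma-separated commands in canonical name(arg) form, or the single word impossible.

key: heading stays S — no command in the sequence turns
t0: (5, 5) facing S
[1] after move(1): (5, 4) facing S
[2] after move(1): (5, 3) facing S
no rival 2-sequence matches.

move(1), move(1)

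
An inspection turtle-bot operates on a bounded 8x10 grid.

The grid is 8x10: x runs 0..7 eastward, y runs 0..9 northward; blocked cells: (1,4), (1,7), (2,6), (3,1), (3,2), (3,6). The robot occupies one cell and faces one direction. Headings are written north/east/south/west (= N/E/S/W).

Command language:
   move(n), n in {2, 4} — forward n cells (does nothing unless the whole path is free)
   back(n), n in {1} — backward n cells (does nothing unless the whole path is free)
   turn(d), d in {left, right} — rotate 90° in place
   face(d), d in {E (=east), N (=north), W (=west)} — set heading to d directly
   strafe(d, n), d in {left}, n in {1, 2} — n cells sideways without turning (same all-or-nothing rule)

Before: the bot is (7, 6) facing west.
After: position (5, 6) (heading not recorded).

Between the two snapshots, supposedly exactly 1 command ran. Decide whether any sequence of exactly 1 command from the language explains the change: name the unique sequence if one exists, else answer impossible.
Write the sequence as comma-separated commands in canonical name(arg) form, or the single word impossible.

move(2)

initial: (7, 6) facing west
t=1 move(2) ⇒ (5, 6) facing west
no other 1-command option fits: unique.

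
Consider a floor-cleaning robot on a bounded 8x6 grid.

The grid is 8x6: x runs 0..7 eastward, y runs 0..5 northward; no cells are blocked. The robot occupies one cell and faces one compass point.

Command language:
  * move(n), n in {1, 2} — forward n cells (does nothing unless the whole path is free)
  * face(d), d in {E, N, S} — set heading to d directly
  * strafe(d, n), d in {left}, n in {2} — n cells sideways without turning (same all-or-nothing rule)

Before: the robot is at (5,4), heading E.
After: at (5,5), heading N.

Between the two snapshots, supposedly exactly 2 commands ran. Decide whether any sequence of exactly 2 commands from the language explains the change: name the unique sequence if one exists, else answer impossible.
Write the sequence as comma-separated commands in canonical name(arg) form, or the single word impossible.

key: cell and facing (now N) both changed — the 2 commands mix motion and turning
begin: at (5,4), heading E
t=1 face(N) ⇒ at (5,4), heading N
t=2 move(1) ⇒ at (5,5), heading N
all 36 alternatives checked — unique.

face(N), move(1)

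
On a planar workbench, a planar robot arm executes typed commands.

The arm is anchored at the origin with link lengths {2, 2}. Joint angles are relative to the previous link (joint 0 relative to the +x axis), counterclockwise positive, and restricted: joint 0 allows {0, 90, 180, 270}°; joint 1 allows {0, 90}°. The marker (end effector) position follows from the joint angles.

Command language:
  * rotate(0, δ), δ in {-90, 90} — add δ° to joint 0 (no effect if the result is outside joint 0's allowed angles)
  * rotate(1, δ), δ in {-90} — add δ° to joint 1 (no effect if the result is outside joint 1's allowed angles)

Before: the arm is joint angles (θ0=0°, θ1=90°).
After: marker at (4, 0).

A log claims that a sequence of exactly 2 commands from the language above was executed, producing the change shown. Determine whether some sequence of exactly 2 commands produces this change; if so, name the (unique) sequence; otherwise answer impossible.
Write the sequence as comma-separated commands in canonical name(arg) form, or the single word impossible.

from: joint angles (θ0=0°, θ1=90°)
[1] after rotate(1, -90): joint angles (θ0=0°, θ1=0°)
[2] after rotate(1, -90): joint angles (θ0=0°, θ1=0°)
no rival 2-sequence matches.

rotate(1, -90), rotate(1, -90)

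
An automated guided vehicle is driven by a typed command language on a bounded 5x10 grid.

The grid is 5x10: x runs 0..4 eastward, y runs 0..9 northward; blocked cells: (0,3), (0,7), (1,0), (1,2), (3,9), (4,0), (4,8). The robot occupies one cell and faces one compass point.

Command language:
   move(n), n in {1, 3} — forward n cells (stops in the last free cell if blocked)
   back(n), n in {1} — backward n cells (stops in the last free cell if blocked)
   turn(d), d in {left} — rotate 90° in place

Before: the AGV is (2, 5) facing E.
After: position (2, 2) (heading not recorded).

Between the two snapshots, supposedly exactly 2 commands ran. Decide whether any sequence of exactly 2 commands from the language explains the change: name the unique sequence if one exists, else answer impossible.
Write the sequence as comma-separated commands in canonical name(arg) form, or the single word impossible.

impossible

no 2-step route produces this change.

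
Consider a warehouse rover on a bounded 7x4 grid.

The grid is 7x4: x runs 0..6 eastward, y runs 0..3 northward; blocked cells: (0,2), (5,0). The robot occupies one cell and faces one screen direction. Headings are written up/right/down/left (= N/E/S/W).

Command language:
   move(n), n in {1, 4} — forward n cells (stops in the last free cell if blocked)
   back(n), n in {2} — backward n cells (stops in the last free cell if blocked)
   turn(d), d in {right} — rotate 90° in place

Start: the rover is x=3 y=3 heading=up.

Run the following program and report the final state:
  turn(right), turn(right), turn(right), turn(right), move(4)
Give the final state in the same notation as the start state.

x=3 y=3 heading=up

t0: x=3 y=3 heading=up
t=1 turn(right) ⇒ x=3 y=3 heading=right
t=2 turn(right) ⇒ x=3 y=3 heading=down
t=3 turn(right) ⇒ x=3 y=3 heading=left
t=4 turn(right) ⇒ x=3 y=3 heading=up
t=5 move(4) ⇒ x=3 y=3 heading=up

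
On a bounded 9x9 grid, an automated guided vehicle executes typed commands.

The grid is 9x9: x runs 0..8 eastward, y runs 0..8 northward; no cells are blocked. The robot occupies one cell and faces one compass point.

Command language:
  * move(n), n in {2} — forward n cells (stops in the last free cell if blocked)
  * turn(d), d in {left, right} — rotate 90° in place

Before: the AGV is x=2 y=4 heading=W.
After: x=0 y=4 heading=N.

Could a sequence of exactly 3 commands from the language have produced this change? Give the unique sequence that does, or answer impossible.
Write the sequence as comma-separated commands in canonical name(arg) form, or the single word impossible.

key: cell and facing (now N) both changed — the 3 commands mix motion and turning
t0: x=2 y=4 heading=W
[1] after move(2): x=0 y=4 heading=W
[2] after move(2): x=0 y=4 heading=W
[3] after turn(right): x=0 y=4 heading=N
no other 3-command option fits: unique.

move(2), move(2), turn(right)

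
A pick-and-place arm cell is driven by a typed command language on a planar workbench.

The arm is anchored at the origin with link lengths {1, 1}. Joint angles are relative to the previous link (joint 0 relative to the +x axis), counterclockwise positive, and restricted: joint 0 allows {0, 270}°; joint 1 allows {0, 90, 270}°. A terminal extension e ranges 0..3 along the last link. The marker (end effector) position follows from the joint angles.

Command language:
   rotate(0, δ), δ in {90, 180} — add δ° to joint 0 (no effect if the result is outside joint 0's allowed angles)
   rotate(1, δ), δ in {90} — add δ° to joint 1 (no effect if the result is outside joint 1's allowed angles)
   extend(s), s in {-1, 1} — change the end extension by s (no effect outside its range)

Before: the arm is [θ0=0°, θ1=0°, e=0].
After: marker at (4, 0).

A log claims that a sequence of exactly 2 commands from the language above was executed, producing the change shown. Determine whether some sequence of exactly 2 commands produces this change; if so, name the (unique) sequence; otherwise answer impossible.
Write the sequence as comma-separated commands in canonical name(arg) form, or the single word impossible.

extend(1), extend(1)

from: [θ0=0°, θ1=0°, e=0]
[1] after extend(1): [θ0=0°, θ1=0°, e=1]
[2] after extend(1): [θ0=0°, θ1=0°, e=2]
all 25 alternatives checked — unique.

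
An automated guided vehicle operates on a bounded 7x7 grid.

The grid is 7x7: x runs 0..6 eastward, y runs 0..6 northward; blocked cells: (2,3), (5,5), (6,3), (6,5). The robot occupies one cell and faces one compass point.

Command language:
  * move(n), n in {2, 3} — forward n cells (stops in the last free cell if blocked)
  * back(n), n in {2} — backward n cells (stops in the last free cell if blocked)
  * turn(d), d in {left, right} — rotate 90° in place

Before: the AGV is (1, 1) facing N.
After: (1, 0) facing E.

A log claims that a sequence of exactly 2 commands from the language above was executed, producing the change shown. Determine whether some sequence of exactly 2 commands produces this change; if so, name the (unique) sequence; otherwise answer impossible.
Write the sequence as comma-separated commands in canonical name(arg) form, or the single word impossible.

back(2), turn(right)

key: running turn(right) before back(2) would end elsewhere — order is forced
t0: (1, 1) facing N
t=1 back(2) ⇒ (1, 0) facing N
t=2 turn(right) ⇒ (1, 0) facing E
uniquely the one of 25 2-step routes that fits.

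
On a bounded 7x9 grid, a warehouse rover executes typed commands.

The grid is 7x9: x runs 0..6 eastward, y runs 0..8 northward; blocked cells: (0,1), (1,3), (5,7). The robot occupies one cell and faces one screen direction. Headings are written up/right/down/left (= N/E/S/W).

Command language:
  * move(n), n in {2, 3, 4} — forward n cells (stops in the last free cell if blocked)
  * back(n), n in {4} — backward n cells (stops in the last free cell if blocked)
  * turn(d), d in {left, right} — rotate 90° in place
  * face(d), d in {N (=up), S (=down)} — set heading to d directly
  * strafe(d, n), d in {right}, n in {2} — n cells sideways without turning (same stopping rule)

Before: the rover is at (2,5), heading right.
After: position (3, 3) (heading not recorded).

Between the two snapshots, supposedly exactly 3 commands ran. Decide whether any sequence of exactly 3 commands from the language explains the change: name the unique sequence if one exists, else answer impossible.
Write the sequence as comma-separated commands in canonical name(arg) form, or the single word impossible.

back(4), move(3), strafe(right, 2)

key: order matters: swapping back(4) and strafe(right, 2) lands elsewhere
t0: at (2,5), heading right
1. back(4) → at (0,5), heading right
2. move(3) → at (3,5), heading right
3. strafe(right, 2) → at (3,3), heading right
uniquely the one of 729 3-step routes that fits.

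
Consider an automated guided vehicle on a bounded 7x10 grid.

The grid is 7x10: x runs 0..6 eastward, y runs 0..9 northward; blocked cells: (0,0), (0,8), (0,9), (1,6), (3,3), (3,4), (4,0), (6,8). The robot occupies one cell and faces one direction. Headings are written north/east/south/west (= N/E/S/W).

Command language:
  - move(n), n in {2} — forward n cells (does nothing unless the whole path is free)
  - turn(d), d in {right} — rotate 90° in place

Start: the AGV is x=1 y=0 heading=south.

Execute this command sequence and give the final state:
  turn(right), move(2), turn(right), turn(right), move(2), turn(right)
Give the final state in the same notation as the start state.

begin: x=1 y=0 heading=south
t=1 turn(right) ⇒ x=1 y=0 heading=west
t=2 move(2) ⇒ x=1 y=0 heading=west
t=3 turn(right) ⇒ x=1 y=0 heading=north
t=4 turn(right) ⇒ x=1 y=0 heading=east
t=5 move(2) ⇒ x=3 y=0 heading=east
t=6 turn(right) ⇒ x=3 y=0 heading=south

x=3 y=0 heading=south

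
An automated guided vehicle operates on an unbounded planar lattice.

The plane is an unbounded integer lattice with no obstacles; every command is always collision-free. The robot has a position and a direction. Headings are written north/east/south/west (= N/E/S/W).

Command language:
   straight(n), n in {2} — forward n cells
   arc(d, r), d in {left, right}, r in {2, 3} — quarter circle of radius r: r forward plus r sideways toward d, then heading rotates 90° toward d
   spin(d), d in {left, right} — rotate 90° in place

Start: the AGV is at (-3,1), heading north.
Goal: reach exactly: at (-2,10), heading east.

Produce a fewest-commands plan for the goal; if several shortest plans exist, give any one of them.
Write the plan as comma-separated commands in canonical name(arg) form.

arc(left, 3), arc(right, 3), arc(right, 3), straight(2), straight(2)

from: at (-3,1), heading north
t=1 arc(left, 3) ⇒ at (-6,4), heading west
t=2 arc(right, 3) ⇒ at (-9,7), heading north
t=3 arc(right, 3) ⇒ at (-6,10), heading east
t=4 straight(2) ⇒ at (-4,10), heading east
t=5 straight(2) ⇒ at (-2,10), heading east
no 4-step plan works, so 5 is optimal.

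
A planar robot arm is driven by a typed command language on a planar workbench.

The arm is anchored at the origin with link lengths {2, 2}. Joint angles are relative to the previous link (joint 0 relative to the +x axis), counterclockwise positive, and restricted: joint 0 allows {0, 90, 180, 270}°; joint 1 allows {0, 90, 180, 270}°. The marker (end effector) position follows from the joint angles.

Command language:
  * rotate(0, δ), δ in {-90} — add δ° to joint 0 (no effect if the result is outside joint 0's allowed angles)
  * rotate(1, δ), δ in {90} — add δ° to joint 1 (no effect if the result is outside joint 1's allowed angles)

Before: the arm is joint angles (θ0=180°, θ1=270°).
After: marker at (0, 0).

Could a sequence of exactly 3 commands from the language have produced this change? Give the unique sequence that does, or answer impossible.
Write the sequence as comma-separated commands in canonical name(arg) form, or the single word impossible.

rotate(1, 90), rotate(1, 90), rotate(1, 90)

initial: joint angles (θ0=180°, θ1=270°)
t=1 rotate(1, 90) ⇒ joint angles (θ0=180°, θ1=0°)
t=2 rotate(1, 90) ⇒ joint angles (θ0=180°, θ1=90°)
t=3 rotate(1, 90) ⇒ joint angles (θ0=180°, θ1=180°)
no other 3-command option fits: unique.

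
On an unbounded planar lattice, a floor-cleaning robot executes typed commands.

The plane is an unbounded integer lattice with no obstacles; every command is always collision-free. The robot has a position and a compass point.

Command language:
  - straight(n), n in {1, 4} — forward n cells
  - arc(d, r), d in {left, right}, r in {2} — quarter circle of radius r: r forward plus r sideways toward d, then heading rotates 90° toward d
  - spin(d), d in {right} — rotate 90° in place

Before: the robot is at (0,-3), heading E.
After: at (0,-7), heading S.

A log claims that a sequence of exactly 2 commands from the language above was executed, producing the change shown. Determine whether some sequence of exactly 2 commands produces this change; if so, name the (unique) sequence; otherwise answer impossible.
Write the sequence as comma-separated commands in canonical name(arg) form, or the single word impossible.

spin(right), straight(4)

key: running straight(4) before spin(right) would end elsewhere — order is forced
start: at (0,-3), heading E
step 1 (spin(right)): at (0,-3), heading S
step 2 (straight(4)): at (0,-7), heading S
uniquely the one of 25 2-step routes that fits.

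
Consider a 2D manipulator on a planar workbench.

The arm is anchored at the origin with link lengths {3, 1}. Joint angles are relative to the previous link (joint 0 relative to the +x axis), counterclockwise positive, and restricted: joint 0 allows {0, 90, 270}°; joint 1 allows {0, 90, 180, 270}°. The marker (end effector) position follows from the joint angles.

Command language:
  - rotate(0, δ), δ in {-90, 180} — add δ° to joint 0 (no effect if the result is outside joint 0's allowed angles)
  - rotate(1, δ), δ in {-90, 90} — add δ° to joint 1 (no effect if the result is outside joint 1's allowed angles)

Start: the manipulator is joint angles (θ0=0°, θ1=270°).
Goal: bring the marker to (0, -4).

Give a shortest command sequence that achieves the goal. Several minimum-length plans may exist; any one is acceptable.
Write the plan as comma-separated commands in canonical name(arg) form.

begin: joint angles (θ0=0°, θ1=270°)
1. rotate(0, -90) → joint angles (θ0=270°, θ1=270°)
2. rotate(1, 90) → joint angles (θ0=270°, θ1=0°)
nothing shorter than 2 reaches the goal.

rotate(0, -90), rotate(1, 90)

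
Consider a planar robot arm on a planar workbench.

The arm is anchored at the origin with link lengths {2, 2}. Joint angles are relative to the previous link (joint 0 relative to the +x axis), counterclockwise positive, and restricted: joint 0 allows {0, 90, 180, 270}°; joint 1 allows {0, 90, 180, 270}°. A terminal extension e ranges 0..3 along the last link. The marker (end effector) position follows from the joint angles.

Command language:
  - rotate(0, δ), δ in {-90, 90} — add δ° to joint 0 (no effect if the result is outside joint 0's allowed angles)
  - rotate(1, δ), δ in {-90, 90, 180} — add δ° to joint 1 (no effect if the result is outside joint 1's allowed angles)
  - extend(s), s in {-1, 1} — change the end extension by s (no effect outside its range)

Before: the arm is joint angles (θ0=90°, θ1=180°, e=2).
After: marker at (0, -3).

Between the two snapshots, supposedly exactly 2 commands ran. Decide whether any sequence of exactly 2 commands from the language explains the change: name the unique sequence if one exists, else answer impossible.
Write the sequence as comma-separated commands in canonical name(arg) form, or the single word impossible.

extend(1), extend(1)

t0: joint angles (θ0=90°, θ1=180°, e=2)
step 1 (extend(1)): joint angles (θ0=90°, θ1=180°, e=3)
step 2 (extend(1)): joint angles (θ0=90°, θ1=180°, e=3)
no rival 2-sequence matches.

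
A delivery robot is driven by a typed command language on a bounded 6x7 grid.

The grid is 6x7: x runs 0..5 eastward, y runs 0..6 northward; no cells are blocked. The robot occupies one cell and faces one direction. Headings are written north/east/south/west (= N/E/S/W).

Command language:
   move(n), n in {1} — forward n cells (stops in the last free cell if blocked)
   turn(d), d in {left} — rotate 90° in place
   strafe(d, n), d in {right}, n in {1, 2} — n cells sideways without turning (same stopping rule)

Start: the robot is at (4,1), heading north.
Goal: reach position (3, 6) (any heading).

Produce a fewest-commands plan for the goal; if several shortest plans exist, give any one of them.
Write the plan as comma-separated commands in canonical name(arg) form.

move(1), turn(left), strafe(right, 2), strafe(right, 2), move(1)

initial: at (4,1), heading north
step 1 (move(1)): at (4,2), heading north
step 2 (turn(left)): at (4,2), heading west
step 3 (strafe(right, 2)): at (4,4), heading west
step 4 (strafe(right, 2)): at (4,6), heading west
step 5 (move(1)): at (3,6), heading west
minimal: 5 command(s), checked below 5.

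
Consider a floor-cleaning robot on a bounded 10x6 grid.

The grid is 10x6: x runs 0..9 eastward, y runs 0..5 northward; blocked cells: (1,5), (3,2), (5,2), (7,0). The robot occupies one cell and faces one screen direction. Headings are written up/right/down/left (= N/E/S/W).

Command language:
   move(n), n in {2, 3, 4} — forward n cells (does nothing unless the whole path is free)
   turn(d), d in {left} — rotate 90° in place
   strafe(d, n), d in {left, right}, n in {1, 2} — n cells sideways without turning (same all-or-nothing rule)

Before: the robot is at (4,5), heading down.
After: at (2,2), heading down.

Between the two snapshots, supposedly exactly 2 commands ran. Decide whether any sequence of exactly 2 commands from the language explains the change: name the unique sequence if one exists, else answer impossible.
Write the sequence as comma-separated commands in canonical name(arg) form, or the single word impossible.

strafe(right, 2), move(3)

key: heading stays S — no command in the sequence turns
start: at (4,5), heading down
step 1 (strafe(right, 2)): at (2,5), heading down
step 2 (move(3)): at (2,2), heading down
uniquely the one of 64 2-step routes that fits.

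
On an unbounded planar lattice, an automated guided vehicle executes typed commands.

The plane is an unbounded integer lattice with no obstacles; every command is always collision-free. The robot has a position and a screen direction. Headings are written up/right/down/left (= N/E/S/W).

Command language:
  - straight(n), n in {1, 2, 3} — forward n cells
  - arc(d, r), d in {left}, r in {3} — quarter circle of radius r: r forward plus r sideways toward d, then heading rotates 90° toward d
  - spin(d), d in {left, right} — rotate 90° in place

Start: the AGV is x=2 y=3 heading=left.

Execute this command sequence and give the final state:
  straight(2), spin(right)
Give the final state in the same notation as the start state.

x=0 y=3 heading=up

begin: x=2 y=3 heading=left
step 1 (straight(2)): x=0 y=3 heading=left
step 2 (spin(right)): x=0 y=3 heading=up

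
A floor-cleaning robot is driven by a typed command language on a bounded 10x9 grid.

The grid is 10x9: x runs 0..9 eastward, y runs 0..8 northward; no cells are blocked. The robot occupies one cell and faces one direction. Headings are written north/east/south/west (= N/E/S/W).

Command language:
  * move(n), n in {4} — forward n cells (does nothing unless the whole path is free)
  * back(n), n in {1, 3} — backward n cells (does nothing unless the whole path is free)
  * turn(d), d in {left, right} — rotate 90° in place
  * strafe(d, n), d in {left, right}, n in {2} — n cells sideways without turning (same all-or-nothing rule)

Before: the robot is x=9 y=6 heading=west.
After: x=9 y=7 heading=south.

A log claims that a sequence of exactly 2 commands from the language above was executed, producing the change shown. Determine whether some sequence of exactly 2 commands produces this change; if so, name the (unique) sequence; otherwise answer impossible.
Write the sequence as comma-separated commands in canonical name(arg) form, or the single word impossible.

turn(left), back(1)

key: position moved to (9,7) AND the heading swung to S — translation plus rotation needed
t0: x=9 y=6 heading=west
step 1 (turn(left)): x=9 y=6 heading=south
step 2 (back(1)): x=9 y=7 heading=south
all 49 alternatives checked — unique.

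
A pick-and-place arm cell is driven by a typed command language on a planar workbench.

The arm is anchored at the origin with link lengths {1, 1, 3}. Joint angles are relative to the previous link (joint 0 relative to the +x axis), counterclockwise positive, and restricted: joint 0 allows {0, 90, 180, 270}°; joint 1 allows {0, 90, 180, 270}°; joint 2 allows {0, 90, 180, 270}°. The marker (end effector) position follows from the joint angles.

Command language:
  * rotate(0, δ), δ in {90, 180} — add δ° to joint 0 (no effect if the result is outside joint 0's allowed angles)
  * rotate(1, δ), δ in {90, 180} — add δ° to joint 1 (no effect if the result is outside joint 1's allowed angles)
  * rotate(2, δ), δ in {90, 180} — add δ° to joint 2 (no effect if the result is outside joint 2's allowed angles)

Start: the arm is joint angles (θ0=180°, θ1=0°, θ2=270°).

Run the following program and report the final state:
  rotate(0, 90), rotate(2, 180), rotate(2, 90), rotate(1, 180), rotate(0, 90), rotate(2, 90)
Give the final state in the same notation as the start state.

initial: joint angles (θ0=180°, θ1=0°, θ2=270°)
step 1 (rotate(0, 90)): joint angles (θ0=270°, θ1=0°, θ2=270°)
step 2 (rotate(2, 180)): joint angles (θ0=270°, θ1=0°, θ2=90°)
step 3 (rotate(2, 90)): joint angles (θ0=270°, θ1=0°, θ2=180°)
step 4 (rotate(1, 180)): joint angles (θ0=270°, θ1=180°, θ2=180°)
step 5 (rotate(0, 90)): joint angles (θ0=0°, θ1=180°, θ2=180°)
step 6 (rotate(2, 90)): joint angles (θ0=0°, θ1=180°, θ2=270°)

joint angles (θ0=0°, θ1=180°, θ2=270°)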